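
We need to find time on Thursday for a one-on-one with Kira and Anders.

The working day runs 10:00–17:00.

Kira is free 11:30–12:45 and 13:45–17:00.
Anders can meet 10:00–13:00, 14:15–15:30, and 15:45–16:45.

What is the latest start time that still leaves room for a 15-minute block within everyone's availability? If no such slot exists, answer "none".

16:30

Kira ∩ Anders: 11:30–12:45, 14:15–15:30, 15:45–16:45.
Windows ≥ 15 min: 11:30–12:45, 14:15–15:30, 15:45–16:45.
Latest start in the last window 15:45–16:45 is 16:45 − 15 min = 16:30.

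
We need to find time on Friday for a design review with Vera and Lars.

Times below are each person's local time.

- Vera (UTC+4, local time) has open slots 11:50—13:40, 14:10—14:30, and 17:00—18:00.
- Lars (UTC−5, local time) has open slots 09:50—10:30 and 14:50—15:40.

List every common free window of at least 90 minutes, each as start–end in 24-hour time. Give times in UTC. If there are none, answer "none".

none

Vera → UTC: 07:50–09:40, 10:10–10:30, 13:00–14:00.
Lars → UTC: 14:50–15:30, 19:50–20:40.
Vera ∩ Lars: (none).
Windows ≥ 90 min: (none).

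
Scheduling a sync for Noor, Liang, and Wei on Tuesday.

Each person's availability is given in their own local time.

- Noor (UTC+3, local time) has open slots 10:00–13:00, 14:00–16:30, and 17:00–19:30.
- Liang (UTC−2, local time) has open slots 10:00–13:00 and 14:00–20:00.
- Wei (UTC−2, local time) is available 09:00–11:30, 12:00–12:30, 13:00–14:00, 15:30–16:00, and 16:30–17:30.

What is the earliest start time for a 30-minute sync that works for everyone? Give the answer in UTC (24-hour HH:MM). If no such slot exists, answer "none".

12:00

Noor → UTC: 07:00–10:00, 11:00–13:30, 14:00–16:30.
Liang → UTC: 12:00–15:00, 16:00–22:00.
Wei → UTC: 11:00–13:30, 14:00–14:30, 15:00–16:00, 17:30–18:00, 18:30–19:30.
Noor ∩ Liang: 12:00–13:30, 14:00–15:00, 16:00–16:30.
Noor ∩ Liang ∩ Wei: 12:00–13:30, 14:00–14:30.
Windows ≥ 30 min: 12:00–13:30, 14:00–14:30.
Earliest such window starts at 12:00.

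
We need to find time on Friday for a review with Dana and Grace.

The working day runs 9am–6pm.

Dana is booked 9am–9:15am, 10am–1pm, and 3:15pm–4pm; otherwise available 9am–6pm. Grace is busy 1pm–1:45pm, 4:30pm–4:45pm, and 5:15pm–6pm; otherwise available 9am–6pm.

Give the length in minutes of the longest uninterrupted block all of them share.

Dana free within 09:00–18:00: 09:15–10:00, 13:00–15:15, 16:00–18:00.
Grace free within 09:00–18:00: 09:00–13:00, 13:45–16:30, 16:45–17:15.
Dana ∩ Grace: 09:15–10:00, 13:45–15:15, 16:00–16:30, 16:45–17:15.
Common window lengths: 45, 90, 30, 30 min; longest is 90.

90 minutes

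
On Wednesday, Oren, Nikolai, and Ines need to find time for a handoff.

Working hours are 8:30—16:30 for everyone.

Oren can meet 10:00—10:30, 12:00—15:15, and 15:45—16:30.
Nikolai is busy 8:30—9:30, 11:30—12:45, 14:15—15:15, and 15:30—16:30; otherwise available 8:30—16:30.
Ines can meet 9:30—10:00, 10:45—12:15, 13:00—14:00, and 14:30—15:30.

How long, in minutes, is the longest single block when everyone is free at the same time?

Nikolai free within 08:30–16:30: 09:30–11:30, 12:45–14:15, 15:15–15:30.
Oren ∩ Nikolai: 10:00–10:30, 12:45–14:15.
Oren ∩ Nikolai ∩ Ines: 13:00–14:00.
Single common window of 60 minutes.

60 minutes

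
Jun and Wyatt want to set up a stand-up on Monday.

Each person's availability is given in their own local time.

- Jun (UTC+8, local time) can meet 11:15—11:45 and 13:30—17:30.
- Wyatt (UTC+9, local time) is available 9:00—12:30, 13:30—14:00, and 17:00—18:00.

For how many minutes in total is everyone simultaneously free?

75 minutes

Jun → UTC: 03:15–03:45, 05:30–09:30.
Wyatt → UTC: 00:00–03:30, 04:30–05:00, 08:00–09:00.
Jun ∩ Wyatt: 03:15–03:30, 08:00–09:00.
Total common minutes: 15 + 60 = 75.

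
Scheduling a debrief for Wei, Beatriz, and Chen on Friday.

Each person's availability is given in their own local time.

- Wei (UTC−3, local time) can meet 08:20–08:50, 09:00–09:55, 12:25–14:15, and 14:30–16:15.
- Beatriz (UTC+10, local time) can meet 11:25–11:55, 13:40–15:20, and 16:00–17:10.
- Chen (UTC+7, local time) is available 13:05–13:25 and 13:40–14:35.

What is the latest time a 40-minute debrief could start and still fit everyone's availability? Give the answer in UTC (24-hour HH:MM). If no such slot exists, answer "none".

Wei → UTC: 11:20–11:50, 12:00–12:55, 15:25–17:15, 17:30–19:15.
Beatriz → UTC: 01:25–01:55, 03:40–05:20, 06:00–07:10.
Chen → UTC: 06:05–06:25, 06:40–07:35.
Wei ∩ Beatriz: (none).
Wei ∩ Beatriz ∩ Chen: (none).
Windows ≥ 40 min: (none).

none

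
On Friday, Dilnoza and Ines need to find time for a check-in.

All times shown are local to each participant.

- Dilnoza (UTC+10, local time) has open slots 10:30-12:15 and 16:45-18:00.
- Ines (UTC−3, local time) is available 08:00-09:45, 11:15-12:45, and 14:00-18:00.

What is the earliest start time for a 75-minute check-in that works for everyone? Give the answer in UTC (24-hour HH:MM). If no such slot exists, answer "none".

Dilnoza → UTC: 00:30–02:15, 06:45–08:00.
Ines → UTC: 11:00–12:45, 14:15–15:45, 17:00–21:00.
Dilnoza ∩ Ines: (none).
Windows ≥ 75 min: (none).

none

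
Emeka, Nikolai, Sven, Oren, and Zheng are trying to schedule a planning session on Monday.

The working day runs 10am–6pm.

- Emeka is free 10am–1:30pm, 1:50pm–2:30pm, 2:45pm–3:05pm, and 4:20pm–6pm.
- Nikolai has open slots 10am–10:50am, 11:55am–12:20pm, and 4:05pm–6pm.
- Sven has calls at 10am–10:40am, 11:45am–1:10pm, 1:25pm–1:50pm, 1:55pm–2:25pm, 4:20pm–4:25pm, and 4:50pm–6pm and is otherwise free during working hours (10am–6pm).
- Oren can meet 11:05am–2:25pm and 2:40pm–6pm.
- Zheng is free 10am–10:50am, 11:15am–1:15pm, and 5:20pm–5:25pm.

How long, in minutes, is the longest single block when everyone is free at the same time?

0 minutes

Sven free within 10:00–18:00: 10:40–11:45, 13:10–13:25, 13:50–13:55, 14:25–16:20, 16:25–16:50.
Emeka ∩ Nikolai: 10:00–10:50, 11:55–12:20, 16:20–18:00.
Emeka ∩ Nikolai ∩ Sven: 10:40–10:50, 16:25–16:50.
Emeka ∩ Nikolai ∩ Sven ∩ Oren: 16:25–16:50.
Emeka ∩ Nikolai ∩ Sven ∩ Oren ∩ Zheng: (none).
No common window.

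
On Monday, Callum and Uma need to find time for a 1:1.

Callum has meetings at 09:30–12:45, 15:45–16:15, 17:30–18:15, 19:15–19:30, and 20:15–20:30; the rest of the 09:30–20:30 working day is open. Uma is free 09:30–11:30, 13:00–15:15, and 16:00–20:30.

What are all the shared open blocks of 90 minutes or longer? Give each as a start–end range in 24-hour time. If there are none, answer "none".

Callum free within 09:30–20:30: 12:45–15:45, 16:15–17:30, 18:15–19:15, 19:30–20:15.
Callum ∩ Uma: 13:00–15:15, 16:15–17:30, 18:15–19:15, 19:30–20:15.
Windows ≥ 90 min: 13:00–15:15.

13:00–15:15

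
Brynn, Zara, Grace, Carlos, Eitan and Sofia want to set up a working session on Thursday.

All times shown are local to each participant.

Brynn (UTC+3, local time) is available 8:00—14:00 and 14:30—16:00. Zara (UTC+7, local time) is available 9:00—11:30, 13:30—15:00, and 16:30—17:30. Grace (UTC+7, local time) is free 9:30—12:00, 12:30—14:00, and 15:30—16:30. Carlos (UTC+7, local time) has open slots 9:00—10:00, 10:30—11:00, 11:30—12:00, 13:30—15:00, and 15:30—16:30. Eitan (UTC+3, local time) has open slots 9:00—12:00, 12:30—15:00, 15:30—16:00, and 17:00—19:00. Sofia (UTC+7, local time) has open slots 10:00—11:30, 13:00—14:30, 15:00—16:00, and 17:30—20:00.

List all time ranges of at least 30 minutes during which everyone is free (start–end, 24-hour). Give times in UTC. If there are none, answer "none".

Brynn → UTC: 05:00–11:00, 11:30–13:00.
Zara → UTC: 02:00–04:30, 06:30–08:00, 09:30–10:30.
Grace → UTC: 02:30–05:00, 05:30–07:00, 08:30–09:30.
Carlos → UTC: 02:00–03:00, 03:30–04:00, 04:30–05:00, 06:30–08:00, 08:30–09:30.
Eitan → UTC: 06:00–09:00, 09:30–12:00, 12:30–13:00, 14:00–16:00.
Sofia → UTC: 03:00–04:30, 06:00–07:30, 08:00–09:00, 10:30–13:00.
Brynn ∩ Zara: 06:30–08:00, 09:30–10:30.
Brynn ∩ Zara ∩ Grace: 06:30–07:00.
Brynn ∩ Zara ∩ Grace ∩ Carlos: 06:30–07:00.
Brynn ∩ Zara ∩ Grace ∩ Carlos ∩ Eitan: 06:30–07:00.
Brynn ∩ Zara ∩ Grace ∩ Carlos ∩ Eitan ∩ Sofia: 06:30–07:00.
Windows ≥ 30 min: 06:30–07:00.

06:30–07:00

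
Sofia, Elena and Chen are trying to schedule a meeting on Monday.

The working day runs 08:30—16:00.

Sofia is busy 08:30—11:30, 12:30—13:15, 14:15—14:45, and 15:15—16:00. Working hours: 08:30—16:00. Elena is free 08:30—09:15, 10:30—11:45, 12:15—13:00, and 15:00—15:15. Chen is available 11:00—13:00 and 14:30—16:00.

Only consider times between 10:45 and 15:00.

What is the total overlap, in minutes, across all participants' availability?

Sofia free within 08:30–16:00: 11:30–12:30, 13:15–14:15, 14:45–15:15.
Sofia ∩ Elena: 11:30–11:45, 12:15–12:30, 15:00–15:15.
Sofia ∩ Elena ∩ Chen: 11:30–11:45, 12:15–12:30, 15:00–15:15.
Restricted to 10:45–15:00: 11:30–11:45, 12:15–12:30.
Total common minutes: 15 + 15 = 30.

30 minutes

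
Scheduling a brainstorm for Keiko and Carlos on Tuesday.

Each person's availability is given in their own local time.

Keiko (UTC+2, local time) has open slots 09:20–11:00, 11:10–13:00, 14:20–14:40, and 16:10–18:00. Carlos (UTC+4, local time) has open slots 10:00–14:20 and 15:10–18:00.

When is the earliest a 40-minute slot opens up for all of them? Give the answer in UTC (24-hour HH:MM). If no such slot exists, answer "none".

07:20

Keiko → UTC: 07:20–09:00, 09:10–11:00, 12:20–12:40, 14:10–16:00.
Carlos → UTC: 06:00–10:20, 11:10–14:00.
Keiko ∩ Carlos: 07:20–09:00, 09:10–10:20, 12:20–12:40.
Windows ≥ 40 min: 07:20–09:00, 09:10–10:20.
Earliest such window starts at 07:20.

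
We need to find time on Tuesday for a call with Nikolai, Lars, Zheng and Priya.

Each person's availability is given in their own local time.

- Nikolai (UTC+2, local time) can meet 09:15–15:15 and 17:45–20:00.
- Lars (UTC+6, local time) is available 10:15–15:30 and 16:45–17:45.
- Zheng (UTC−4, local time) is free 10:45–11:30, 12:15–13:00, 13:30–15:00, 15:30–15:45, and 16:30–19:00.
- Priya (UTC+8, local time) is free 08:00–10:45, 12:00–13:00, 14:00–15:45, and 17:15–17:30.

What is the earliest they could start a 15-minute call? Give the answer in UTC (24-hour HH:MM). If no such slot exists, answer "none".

none

Nikolai → UTC: 07:15–13:15, 15:45–18:00.
Lars → UTC: 04:15–09:30, 10:45–11:45.
Zheng → UTC: 14:45–15:30, 16:15–17:00, 17:30–19:00, 19:30–19:45, 20:30–23:00.
Priya → UTC: 00:00–02:45, 04:00–05:00, 06:00–07:45, 09:15–09:30.
Nikolai ∩ Lars: 07:15–09:30, 10:45–11:45.
Nikolai ∩ Lars ∩ Zheng: (none).
Nikolai ∩ Lars ∩ Zheng ∩ Priya: (none).
Windows ≥ 15 min: (none).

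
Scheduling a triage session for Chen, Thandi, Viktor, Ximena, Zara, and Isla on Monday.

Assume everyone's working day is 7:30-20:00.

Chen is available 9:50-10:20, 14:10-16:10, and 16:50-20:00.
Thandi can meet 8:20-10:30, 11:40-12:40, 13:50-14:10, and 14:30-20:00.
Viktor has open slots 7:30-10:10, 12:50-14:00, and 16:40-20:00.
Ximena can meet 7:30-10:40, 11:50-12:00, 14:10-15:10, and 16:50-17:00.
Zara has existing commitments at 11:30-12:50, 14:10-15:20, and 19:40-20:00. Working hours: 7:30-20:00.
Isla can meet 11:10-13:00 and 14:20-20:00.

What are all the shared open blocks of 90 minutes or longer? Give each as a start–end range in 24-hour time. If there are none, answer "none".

none

Zara free within 07:30–20:00: 07:30–11:30, 12:50–14:10, 15:20–19:40.
Chen ∩ Thandi: 09:50–10:20, 14:30–16:10, 16:50–20:00.
Chen ∩ Thandi ∩ Viktor: 09:50–10:10, 16:50–20:00.
Chen ∩ Thandi ∩ Viktor ∩ Ximena: 09:50–10:10, 16:50–17:00.
Chen ∩ Thandi ∩ Viktor ∩ Ximena ∩ Zara: 09:50–10:10, 16:50–17:00.
Chen ∩ Thandi ∩ Viktor ∩ Ximena ∩ Zara ∩ Isla: 16:50–17:00.
Windows ≥ 90 min: (none).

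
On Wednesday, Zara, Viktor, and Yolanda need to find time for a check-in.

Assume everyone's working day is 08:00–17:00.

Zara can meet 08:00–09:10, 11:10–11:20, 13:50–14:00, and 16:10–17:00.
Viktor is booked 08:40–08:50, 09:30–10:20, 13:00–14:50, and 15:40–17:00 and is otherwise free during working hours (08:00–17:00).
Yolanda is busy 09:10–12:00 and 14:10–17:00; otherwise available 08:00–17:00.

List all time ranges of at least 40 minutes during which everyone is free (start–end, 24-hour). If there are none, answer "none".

08:00–08:40

Viktor free within 08:00–17:00: 08:00–08:40, 08:50–09:30, 10:20–13:00, 14:50–15:40.
Yolanda free within 08:00–17:00: 08:00–09:10, 12:00–14:10.
Zara ∩ Viktor: 08:00–08:40, 08:50–09:10, 11:10–11:20.
Zara ∩ Viktor ∩ Yolanda: 08:00–08:40, 08:50–09:10.
Windows ≥ 40 min: 08:00–08:40.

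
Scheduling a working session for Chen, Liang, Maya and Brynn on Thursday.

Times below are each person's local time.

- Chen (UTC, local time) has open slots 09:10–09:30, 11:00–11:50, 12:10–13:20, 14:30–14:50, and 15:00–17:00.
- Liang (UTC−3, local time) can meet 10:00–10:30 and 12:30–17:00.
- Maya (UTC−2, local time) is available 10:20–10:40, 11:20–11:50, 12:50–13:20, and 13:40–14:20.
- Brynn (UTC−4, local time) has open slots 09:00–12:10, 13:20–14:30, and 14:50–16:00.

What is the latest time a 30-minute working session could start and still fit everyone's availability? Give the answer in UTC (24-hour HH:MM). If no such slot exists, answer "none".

15:40

Chen → UTC: 09:10–09:30, 11:00–11:50, 12:10–13:20, 14:30–14:50, 15:00–17:00.
Liang → UTC: 13:00–13:30, 15:30–20:00.
Maya → UTC: 12:20–12:40, 13:20–13:50, 14:50–15:20, 15:40–16:20.
Brynn → UTC: 13:00–16:10, 17:20–18:30, 18:50–20:00.
Chen ∩ Liang: 13:00–13:20, 15:30–17:00.
Chen ∩ Liang ∩ Maya: 15:40–16:20.
Chen ∩ Liang ∩ Maya ∩ Brynn: 15:40–16:10.
Windows ≥ 30 min: 15:40–16:10.
Latest start in the last window 15:40–16:10 is 16:10 − 30 min = 15:40.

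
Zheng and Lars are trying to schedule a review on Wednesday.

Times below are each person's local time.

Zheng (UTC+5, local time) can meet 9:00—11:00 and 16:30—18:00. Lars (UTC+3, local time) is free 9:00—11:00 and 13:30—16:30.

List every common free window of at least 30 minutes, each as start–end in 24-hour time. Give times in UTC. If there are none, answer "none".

11:30–13:00

Zheng → UTC: 04:00–06:00, 11:30–13:00.
Lars → UTC: 06:00–08:00, 10:30–13:30.
Zheng ∩ Lars: 11:30–13:00.
Windows ≥ 30 min: 11:30–13:00.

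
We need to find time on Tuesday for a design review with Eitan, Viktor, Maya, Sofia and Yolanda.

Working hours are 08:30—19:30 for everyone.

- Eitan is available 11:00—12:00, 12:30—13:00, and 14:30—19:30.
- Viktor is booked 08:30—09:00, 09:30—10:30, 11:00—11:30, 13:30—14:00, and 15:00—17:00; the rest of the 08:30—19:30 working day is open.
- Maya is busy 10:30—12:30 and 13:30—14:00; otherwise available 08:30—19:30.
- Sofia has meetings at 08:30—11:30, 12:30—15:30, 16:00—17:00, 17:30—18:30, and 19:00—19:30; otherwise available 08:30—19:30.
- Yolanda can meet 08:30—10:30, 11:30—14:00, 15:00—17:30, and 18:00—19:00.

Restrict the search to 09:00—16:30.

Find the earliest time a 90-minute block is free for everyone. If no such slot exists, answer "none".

none

Viktor free within 08:30–19:30: 09:00–09:30, 10:30–11:00, 11:30–13:30, 14:00–15:00, 17:00–19:30.
Maya free within 08:30–19:30: 08:30–10:30, 12:30–13:30, 14:00–19:30.
Sofia free within 08:30–19:30: 11:30–12:30, 15:30–16:00, 17:00–17:30, 18:30–19:00.
Eitan ∩ Viktor: 11:30–12:00, 12:30–13:00, 14:30–15:00, 17:00–19:30.
Eitan ∩ Viktor ∩ Maya: 12:30–13:00, 14:30–15:00, 17:00–19:30.
Eitan ∩ Viktor ∩ Maya ∩ Sofia: 17:00–17:30, 18:30–19:00.
Eitan ∩ Viktor ∩ Maya ∩ Sofia ∩ Yolanda: 17:00–17:30, 18:30–19:00.
Restricted to 09:00–16:30: (none).
Windows ≥ 90 min: (none).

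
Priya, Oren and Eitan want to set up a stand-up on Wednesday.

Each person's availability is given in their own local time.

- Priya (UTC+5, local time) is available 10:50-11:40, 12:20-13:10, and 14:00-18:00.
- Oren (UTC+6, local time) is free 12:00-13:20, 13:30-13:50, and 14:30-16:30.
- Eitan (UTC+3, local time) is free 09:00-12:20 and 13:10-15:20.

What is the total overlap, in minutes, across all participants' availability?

Priya → UTC: 05:50–06:40, 07:20–08:10, 09:00–13:00.
Oren → UTC: 06:00–07:20, 07:30–07:50, 08:30–10:30.
Eitan → UTC: 06:00–09:20, 10:10–12:20.
Priya ∩ Oren: 06:00–06:40, 07:30–07:50, 09:00–10:30.
Priya ∩ Oren ∩ Eitan: 06:00–06:40, 07:30–07:50, 09:00–09:20, 10:10–10:30.
Total common minutes: 40 + 20 + 20 + 20 = 100.

100 minutes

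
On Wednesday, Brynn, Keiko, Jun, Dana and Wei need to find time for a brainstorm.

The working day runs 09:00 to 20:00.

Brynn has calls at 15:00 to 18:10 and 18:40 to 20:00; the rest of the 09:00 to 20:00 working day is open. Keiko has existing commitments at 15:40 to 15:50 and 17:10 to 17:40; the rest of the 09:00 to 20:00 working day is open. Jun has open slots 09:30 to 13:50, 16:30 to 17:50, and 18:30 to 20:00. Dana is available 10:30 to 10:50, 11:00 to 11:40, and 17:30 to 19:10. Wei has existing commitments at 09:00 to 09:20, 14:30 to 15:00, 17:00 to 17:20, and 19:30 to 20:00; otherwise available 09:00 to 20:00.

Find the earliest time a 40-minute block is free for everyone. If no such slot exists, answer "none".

Brynn free within 09:00–20:00: 09:00–15:00, 18:10–18:40.
Keiko free within 09:00–20:00: 09:00–15:40, 15:50–17:10, 17:40–20:00.
Wei free within 09:00–20:00: 09:20–14:30, 15:00–17:00, 17:20–19:30.
Brynn ∩ Keiko: 09:00–15:00, 18:10–18:40.
Brynn ∩ Keiko ∩ Jun: 09:30–13:50, 18:30–18:40.
Brynn ∩ Keiko ∩ Jun ∩ Dana: 10:30–10:50, 11:00–11:40, 18:30–18:40.
Brynn ∩ Keiko ∩ Jun ∩ Dana ∩ Wei: 10:30–10:50, 11:00–11:40, 18:30–18:40.
Windows ≥ 40 min: 11:00–11:40.
Earliest such window starts at 11:00.

11:00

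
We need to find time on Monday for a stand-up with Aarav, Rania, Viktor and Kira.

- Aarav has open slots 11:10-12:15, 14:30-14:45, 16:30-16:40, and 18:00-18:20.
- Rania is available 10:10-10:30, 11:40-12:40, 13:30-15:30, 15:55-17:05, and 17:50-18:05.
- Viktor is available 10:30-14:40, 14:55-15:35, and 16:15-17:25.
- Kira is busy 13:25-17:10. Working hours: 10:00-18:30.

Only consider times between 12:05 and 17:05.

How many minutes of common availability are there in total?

10 minutes

Kira free within 10:00–18:30: 10:00–13:25, 17:10–18:30.
Aarav ∩ Rania: 11:40–12:15, 14:30–14:45, 16:30–16:40, 18:00–18:05.
Aarav ∩ Rania ∩ Viktor: 11:40–12:15, 14:30–14:40, 16:30–16:40.
Aarav ∩ Rania ∩ Viktor ∩ Kira: 11:40–12:15.
Restricted to 12:05–17:05: 12:05–12:15.
Total common minutes: 10.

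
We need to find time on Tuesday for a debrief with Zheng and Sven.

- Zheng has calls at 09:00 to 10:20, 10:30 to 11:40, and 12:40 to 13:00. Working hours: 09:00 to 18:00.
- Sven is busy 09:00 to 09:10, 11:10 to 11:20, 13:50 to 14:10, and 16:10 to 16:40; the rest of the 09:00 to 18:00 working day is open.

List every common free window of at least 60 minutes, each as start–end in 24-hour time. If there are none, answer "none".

Zheng free within 09:00–18:00: 10:20–10:30, 11:40–12:40, 13:00–18:00.
Sven free within 09:00–18:00: 09:10–11:10, 11:20–13:50, 14:10–16:10, 16:40–18:00.
Zheng ∩ Sven: 10:20–10:30, 11:40–12:40, 13:00–13:50, 14:10–16:10, 16:40–18:00.
Windows ≥ 60 min: 11:40–12:40, 14:10–16:10, 16:40–18:00.

11:40–12:40, 14:10–16:10, 16:40–18:00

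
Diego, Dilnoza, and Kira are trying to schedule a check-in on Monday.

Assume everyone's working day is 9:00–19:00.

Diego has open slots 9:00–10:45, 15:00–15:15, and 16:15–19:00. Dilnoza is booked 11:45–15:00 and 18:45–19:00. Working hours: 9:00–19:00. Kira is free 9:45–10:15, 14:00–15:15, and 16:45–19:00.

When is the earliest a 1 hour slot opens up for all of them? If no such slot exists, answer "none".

Dilnoza free within 09:00–19:00: 09:00–11:45, 15:00–18:45.
Diego ∩ Dilnoza: 09:00–10:45, 15:00–15:15, 16:15–18:45.
Diego ∩ Dilnoza ∩ Kira: 09:45–10:15, 15:00–15:15, 16:45–18:45.
Windows ≥ 60 min: 16:45–18:45.
Earliest such window starts at 16:45.

16:45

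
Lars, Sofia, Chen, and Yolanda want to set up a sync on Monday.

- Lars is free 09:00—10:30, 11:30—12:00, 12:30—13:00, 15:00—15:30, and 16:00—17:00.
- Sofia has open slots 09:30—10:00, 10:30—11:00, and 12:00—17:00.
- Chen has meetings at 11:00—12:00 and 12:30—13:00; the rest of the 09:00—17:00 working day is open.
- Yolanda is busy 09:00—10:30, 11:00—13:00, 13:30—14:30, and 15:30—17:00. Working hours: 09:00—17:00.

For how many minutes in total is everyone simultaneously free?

Chen free within 09:00–17:00: 09:00–11:00, 12:00–12:30, 13:00–17:00.
Yolanda free within 09:00–17:00: 10:30–11:00, 13:00–13:30, 14:30–15:30.
Lars ∩ Sofia: 09:30–10:00, 12:30–13:00, 15:00–15:30, 16:00–17:00.
Lars ∩ Sofia ∩ Chen: 09:30–10:00, 15:00–15:30, 16:00–17:00.
Lars ∩ Sofia ∩ Chen ∩ Yolanda: 15:00–15:30.
Total common minutes: 30.

30 minutes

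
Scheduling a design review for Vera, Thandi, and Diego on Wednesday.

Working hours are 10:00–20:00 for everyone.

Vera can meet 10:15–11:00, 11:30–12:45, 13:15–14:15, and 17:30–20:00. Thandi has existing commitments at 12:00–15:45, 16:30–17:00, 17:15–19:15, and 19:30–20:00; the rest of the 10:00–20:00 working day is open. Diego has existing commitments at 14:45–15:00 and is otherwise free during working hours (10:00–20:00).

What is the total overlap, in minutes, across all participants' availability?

Thandi free within 10:00–20:00: 10:00–12:00, 15:45–16:30, 17:00–17:15, 19:15–19:30.
Diego free within 10:00–20:00: 10:00–14:45, 15:00–20:00.
Vera ∩ Thandi: 10:15–11:00, 11:30–12:00, 19:15–19:30.
Vera ∩ Thandi ∩ Diego: 10:15–11:00, 11:30–12:00, 19:15–19:30.
Total common minutes: 45 + 30 + 15 = 90.

90 minutes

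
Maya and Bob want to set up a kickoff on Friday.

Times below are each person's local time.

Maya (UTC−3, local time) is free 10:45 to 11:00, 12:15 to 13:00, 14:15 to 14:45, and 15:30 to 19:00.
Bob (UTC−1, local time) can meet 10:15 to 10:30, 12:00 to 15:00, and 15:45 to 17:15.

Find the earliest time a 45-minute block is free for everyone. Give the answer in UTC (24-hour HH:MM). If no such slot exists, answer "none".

15:15

Maya → UTC: 13:45–14:00, 15:15–16:00, 17:15–17:45, 18:30–22:00.
Bob → UTC: 11:15–11:30, 13:00–16:00, 16:45–18:15.
Maya ∩ Bob: 13:45–14:00, 15:15–16:00, 17:15–17:45.
Windows ≥ 45 min: 15:15–16:00.
Earliest such window starts at 15:15.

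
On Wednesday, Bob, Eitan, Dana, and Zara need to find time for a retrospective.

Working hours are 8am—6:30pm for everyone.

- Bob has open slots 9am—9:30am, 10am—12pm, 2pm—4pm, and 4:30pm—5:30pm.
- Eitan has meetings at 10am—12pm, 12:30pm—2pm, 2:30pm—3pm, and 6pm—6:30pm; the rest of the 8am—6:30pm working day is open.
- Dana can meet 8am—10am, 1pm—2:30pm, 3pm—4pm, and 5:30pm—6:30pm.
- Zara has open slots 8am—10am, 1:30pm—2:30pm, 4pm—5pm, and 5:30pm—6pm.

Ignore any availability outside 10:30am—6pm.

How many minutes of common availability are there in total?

30 minutes

Eitan free within 08:00–18:30: 08:00–10:00, 12:00–12:30, 14:00–14:30, 15:00–18:00.
Bob ∩ Eitan: 09:00–09:30, 14:00–14:30, 15:00–16:00, 16:30–17:30.
Bob ∩ Eitan ∩ Dana: 09:00–09:30, 14:00–14:30, 15:00–16:00.
Bob ∩ Eitan ∩ Dana ∩ Zara: 09:00–09:30, 14:00–14:30.
Restricted to 10:30–18:00: 14:00–14:30.
Total common minutes: 30.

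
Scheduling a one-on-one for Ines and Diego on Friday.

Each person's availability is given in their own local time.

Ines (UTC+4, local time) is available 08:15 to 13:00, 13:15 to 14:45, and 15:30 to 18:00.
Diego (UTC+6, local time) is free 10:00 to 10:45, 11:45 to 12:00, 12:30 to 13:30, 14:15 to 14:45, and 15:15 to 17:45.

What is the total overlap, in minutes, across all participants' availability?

240 minutes

Ines → UTC: 04:15–09:00, 09:15–10:45, 11:30–14:00.
Diego → UTC: 04:00–04:45, 05:45–06:00, 06:30–07:30, 08:15–08:45, 09:15–11:45.
Ines ∩ Diego: 04:15–04:45, 05:45–06:00, 06:30–07:30, 08:15–08:45, 09:15–10:45, 11:30–11:45.
Total common minutes: 30 + 15 + 60 + 30 + 90 + 15 = 240.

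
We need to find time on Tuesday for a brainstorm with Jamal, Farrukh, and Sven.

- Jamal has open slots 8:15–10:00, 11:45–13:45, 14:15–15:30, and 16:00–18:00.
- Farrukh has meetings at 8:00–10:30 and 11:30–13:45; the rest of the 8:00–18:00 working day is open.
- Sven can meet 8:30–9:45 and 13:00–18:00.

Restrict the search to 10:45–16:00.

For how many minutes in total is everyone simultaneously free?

75 minutes

Farrukh free within 08:00–18:00: 10:30–11:30, 13:45–18:00.
Jamal ∩ Farrukh: 14:15–15:30, 16:00–18:00.
Jamal ∩ Farrukh ∩ Sven: 14:15–15:30, 16:00–18:00.
Restricted to 10:45–16:00: 14:15–15:30.
Total common minutes: 75.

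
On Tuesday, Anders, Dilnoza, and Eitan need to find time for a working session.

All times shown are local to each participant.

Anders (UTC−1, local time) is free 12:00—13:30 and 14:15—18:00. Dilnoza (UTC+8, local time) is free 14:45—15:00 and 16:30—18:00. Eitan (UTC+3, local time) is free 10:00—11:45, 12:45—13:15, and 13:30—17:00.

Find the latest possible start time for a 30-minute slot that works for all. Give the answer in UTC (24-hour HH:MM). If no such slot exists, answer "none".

Anders → UTC: 13:00–14:30, 15:15–19:00.
Dilnoza → UTC: 06:45–07:00, 08:30–10:00.
Eitan → UTC: 07:00–08:45, 09:45–10:15, 10:30–14:00.
Anders ∩ Dilnoza: (none).
Anders ∩ Dilnoza ∩ Eitan: (none).
Windows ≥ 30 min: (none).

none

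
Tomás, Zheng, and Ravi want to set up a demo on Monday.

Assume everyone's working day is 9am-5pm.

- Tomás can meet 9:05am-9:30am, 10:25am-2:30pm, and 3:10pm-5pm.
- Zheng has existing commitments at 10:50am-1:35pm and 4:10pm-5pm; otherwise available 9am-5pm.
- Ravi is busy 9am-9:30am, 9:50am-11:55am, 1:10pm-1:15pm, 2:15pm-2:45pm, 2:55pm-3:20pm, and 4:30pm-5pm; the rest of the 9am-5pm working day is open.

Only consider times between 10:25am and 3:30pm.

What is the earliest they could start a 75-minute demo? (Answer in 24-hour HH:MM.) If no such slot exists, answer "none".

none

Zheng free within 09:00–17:00: 09:00–10:50, 13:35–16:10.
Ravi free within 09:00–17:00: 09:30–09:50, 11:55–13:10, 13:15–14:15, 14:45–14:55, 15:20–16:30.
Tomás ∩ Zheng: 09:05–09:30, 10:25–10:50, 13:35–14:30, 15:10–16:10.
Tomás ∩ Zheng ∩ Ravi: 13:35–14:15, 15:20–16:10.
Restricted to 10:25–15:30: 13:35–14:15, 15:20–15:30.
Windows ≥ 75 min: (none).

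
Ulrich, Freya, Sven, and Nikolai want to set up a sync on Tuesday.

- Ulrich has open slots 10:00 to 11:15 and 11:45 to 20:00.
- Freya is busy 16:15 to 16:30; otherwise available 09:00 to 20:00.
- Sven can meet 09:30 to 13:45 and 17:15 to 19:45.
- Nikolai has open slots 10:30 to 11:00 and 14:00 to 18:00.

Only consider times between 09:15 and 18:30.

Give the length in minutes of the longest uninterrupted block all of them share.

Freya free within 09:00–20:00: 09:00–16:15, 16:30–20:00.
Ulrich ∩ Freya: 10:00–11:15, 11:45–16:15, 16:30–20:00.
Ulrich ∩ Freya ∩ Sven: 10:00–11:15, 11:45–13:45, 17:15–19:45.
Ulrich ∩ Freya ∩ Sven ∩ Nikolai: 10:30–11:00, 17:15–18:00.
Restricted to 09:15–18:30: 10:30–11:00, 17:15–18:00.
Common window lengths: 30, 45 min; longest is 45.

45 minutes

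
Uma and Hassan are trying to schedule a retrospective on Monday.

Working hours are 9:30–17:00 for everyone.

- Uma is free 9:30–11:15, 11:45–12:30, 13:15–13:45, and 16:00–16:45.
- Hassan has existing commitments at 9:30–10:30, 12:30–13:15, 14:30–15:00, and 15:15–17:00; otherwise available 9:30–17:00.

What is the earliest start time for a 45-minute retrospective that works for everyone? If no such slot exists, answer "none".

10:30

Hassan free within 09:30–17:00: 10:30–12:30, 13:15–14:30, 15:00–15:15.
Uma ∩ Hassan: 10:30–11:15, 11:45–12:30, 13:15–13:45.
Windows ≥ 45 min: 10:30–11:15, 11:45–12:30.
Earliest such window starts at 10:30.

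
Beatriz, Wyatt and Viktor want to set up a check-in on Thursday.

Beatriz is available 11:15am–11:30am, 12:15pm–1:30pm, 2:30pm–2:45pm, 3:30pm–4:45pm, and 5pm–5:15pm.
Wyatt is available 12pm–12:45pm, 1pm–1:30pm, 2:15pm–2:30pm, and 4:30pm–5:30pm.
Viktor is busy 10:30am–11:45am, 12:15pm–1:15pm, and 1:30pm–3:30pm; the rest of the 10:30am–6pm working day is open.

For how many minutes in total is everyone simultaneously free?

Viktor free within 10:30–18:00: 11:45–12:15, 13:15–13:30, 15:30–18:00.
Beatriz ∩ Wyatt: 12:15–12:45, 13:00–13:30, 16:30–16:45, 17:00–17:15.
Beatriz ∩ Wyatt ∩ Viktor: 13:15–13:30, 16:30–16:45, 17:00–17:15.
Total common minutes: 15 + 15 + 15 = 45.

45 minutes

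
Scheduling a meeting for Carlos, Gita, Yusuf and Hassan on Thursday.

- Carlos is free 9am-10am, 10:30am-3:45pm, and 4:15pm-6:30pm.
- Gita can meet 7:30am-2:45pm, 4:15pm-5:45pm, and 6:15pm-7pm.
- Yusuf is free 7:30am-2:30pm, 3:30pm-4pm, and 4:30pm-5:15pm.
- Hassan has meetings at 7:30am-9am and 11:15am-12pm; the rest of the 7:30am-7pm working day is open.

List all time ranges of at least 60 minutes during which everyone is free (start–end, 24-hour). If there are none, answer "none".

09:00–10:00, 12:00–14:30

Hassan free within 07:30–19:00: 09:00–11:15, 12:00–19:00.
Carlos ∩ Gita: 09:00–10:00, 10:30–14:45, 16:15–17:45, 18:15–18:30.
Carlos ∩ Gita ∩ Yusuf: 09:00–10:00, 10:30–14:30, 16:30–17:15.
Carlos ∩ Gita ∩ Yusuf ∩ Hassan: 09:00–10:00, 10:30–11:15, 12:00–14:30, 16:30–17:15.
Windows ≥ 60 min: 09:00–10:00, 12:00–14:30.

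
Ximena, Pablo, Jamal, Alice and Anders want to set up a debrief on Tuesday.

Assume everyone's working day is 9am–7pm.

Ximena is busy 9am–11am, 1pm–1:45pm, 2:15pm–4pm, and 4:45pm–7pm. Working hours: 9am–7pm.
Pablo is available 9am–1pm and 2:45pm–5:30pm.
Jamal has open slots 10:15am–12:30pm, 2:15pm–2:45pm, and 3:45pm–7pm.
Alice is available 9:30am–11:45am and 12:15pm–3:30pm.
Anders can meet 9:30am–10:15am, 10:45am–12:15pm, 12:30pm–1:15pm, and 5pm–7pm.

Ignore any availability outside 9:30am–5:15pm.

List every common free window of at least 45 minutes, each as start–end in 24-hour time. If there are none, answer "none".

Ximena free within 09:00–19:00: 11:00–13:00, 13:45–14:15, 16:00–16:45.
Ximena ∩ Pablo: 11:00–13:00, 16:00–16:45.
Ximena ∩ Pablo ∩ Jamal: 11:00–12:30, 16:00–16:45.
Ximena ∩ Pablo ∩ Jamal ∩ Alice: 11:00–11:45, 12:15–12:30.
Ximena ∩ Pablo ∩ Jamal ∩ Alice ∩ Anders: 11:00–11:45.
Restricted to 09:30–17:15: 11:00–11:45.
Windows ≥ 45 min: 11:00–11:45.

11:00–11:45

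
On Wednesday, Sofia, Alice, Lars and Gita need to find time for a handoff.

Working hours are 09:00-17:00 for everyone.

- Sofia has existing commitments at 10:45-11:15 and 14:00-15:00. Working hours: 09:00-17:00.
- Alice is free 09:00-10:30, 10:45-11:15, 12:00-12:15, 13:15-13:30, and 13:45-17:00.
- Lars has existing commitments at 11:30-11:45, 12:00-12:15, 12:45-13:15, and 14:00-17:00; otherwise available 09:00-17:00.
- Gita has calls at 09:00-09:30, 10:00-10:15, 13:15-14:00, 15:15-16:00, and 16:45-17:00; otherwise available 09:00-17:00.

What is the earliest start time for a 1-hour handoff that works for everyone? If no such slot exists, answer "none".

Sofia free within 09:00–17:00: 09:00–10:45, 11:15–14:00, 15:00–17:00.
Lars free within 09:00–17:00: 09:00–11:30, 11:45–12:00, 12:15–12:45, 13:15–14:00.
Gita free within 09:00–17:00: 09:30–10:00, 10:15–13:15, 14:00–15:15, 16:00–16:45.
Sofia ∩ Alice: 09:00–10:30, 12:00–12:15, 13:15–13:30, 13:45–14:00, 15:00–17:00.
Sofia ∩ Alice ∩ Lars: 09:00–10:30, 13:15–13:30, 13:45–14:00.
Sofia ∩ Alice ∩ Lars ∩ Gita: 09:30–10:00, 10:15–10:30.
Windows ≥ 60 min: (none).

none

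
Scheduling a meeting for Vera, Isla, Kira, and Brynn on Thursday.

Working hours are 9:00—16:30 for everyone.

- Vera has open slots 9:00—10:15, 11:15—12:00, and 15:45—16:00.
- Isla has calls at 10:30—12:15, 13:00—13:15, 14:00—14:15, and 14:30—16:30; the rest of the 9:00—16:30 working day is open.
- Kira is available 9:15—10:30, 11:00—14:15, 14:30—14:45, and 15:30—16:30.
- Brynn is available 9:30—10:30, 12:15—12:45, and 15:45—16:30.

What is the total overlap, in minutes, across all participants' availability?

45 minutes

Isla free within 09:00–16:30: 09:00–10:30, 12:15–13:00, 13:15–14:00, 14:15–14:30.
Vera ∩ Isla: 09:00–10:15.
Vera ∩ Isla ∩ Kira: 09:15–10:15.
Vera ∩ Isla ∩ Kira ∩ Brynn: 09:30–10:15.
Total common minutes: 45.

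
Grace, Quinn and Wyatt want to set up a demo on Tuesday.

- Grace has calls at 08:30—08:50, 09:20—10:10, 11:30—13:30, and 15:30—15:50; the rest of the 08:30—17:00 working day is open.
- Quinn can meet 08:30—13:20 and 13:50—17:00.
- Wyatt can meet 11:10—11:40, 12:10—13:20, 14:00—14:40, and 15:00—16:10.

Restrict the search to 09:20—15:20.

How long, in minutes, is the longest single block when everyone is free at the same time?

40 minutes

Grace free within 08:30–17:00: 08:50–09:20, 10:10–11:30, 13:30–15:30, 15:50–17:00.
Grace ∩ Quinn: 08:50–09:20, 10:10–11:30, 13:50–15:30, 15:50–17:00.
Grace ∩ Quinn ∩ Wyatt: 11:10–11:30, 14:00–14:40, 15:00–15:30, 15:50–16:10.
Restricted to 09:20–15:20: 11:10–11:30, 14:00–14:40, 15:00–15:20.
Common window lengths: 20, 40, 20 min; longest is 40.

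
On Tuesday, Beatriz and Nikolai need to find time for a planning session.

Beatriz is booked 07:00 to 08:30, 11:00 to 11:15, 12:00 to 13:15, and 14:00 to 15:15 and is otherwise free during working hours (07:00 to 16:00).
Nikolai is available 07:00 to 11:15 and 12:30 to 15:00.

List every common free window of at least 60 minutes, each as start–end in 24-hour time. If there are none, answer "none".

08:30–11:00

Beatriz free within 07:00–16:00: 08:30–11:00, 11:15–12:00, 13:15–14:00, 15:15–16:00.
Beatriz ∩ Nikolai: 08:30–11:00, 13:15–14:00.
Windows ≥ 60 min: 08:30–11:00.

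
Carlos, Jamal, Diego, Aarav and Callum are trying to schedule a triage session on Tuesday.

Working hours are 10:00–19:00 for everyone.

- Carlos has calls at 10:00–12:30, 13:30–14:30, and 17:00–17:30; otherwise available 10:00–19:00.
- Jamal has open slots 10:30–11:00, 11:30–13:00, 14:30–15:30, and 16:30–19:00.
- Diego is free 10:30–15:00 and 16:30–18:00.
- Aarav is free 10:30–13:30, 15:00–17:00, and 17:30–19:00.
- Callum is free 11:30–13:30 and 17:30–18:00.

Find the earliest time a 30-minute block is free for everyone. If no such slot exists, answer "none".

12:30

Carlos free within 10:00–19:00: 12:30–13:30, 14:30–17:00, 17:30–19:00.
Carlos ∩ Jamal: 12:30–13:00, 14:30–15:30, 16:30–17:00, 17:30–19:00.
Carlos ∩ Jamal ∩ Diego: 12:30–13:00, 14:30–15:00, 16:30–17:00, 17:30–18:00.
Carlos ∩ Jamal ∩ Diego ∩ Aarav: 12:30–13:00, 16:30–17:00, 17:30–18:00.
Carlos ∩ Jamal ∩ Diego ∩ Aarav ∩ Callum: 12:30–13:00, 17:30–18:00.
Windows ≥ 30 min: 12:30–13:00, 17:30–18:00.
Earliest such window starts at 12:30.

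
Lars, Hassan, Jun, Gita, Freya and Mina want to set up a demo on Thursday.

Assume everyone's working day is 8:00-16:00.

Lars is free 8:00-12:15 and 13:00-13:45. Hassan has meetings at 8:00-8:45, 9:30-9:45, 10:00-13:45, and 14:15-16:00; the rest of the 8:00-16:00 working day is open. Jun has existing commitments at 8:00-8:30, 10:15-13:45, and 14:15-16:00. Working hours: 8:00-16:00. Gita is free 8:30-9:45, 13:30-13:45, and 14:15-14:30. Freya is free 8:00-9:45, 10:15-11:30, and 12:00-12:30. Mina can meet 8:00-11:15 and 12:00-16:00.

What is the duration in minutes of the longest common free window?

45 minutes

Hassan free within 08:00–16:00: 08:45–09:30, 09:45–10:00, 13:45–14:15.
Jun free within 08:00–16:00: 08:30–10:15, 13:45–14:15.
Lars ∩ Hassan: 08:45–09:30, 09:45–10:00.
Lars ∩ Hassan ∩ Jun: 08:45–09:30, 09:45–10:00.
Lars ∩ Hassan ∩ Jun ∩ Gita: 08:45–09:30.
Lars ∩ Hassan ∩ Jun ∩ Gita ∩ Freya: 08:45–09:30.
Lars ∩ Hassan ∩ Jun ∩ Gita ∩ Freya ∩ Mina: 08:45–09:30.
Single common window of 45 minutes.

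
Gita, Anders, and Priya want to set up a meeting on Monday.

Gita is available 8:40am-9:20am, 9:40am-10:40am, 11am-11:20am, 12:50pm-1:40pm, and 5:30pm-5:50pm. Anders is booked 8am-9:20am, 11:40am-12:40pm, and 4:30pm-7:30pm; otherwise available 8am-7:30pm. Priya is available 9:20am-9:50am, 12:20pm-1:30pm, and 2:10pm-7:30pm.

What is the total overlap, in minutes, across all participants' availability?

Anders free within 08:00–19:30: 09:20–11:40, 12:40–16:30.
Gita ∩ Anders: 09:40–10:40, 11:00–11:20, 12:50–13:40.
Gita ∩ Anders ∩ Priya: 09:40–09:50, 12:50–13:30.
Total common minutes: 10 + 40 = 50.

50 minutes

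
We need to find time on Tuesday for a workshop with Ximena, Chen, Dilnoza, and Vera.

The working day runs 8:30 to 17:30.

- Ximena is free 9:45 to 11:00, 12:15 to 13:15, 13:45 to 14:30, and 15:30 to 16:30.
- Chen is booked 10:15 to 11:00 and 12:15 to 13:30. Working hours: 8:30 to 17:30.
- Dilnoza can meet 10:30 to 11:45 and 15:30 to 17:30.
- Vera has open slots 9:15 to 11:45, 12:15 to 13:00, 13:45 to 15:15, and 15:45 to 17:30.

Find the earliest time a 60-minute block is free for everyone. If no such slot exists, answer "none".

none

Chen free within 08:30–17:30: 08:30–10:15, 11:00–12:15, 13:30–17:30.
Ximena ∩ Chen: 09:45–10:15, 13:45–14:30, 15:30–16:30.
Ximena ∩ Chen ∩ Dilnoza: 15:30–16:30.
Ximena ∩ Chen ∩ Dilnoza ∩ Vera: 15:45–16:30.
Windows ≥ 60 min: (none).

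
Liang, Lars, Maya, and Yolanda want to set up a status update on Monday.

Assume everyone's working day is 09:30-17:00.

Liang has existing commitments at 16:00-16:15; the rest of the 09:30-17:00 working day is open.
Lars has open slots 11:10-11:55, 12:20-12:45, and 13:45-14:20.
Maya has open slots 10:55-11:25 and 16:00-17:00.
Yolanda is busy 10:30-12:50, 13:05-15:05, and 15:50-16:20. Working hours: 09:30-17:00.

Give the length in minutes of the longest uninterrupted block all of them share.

Liang free within 09:30–17:00: 09:30–16:00, 16:15–17:00.
Yolanda free within 09:30–17:00: 09:30–10:30, 12:50–13:05, 15:05–15:50, 16:20–17:00.
Liang ∩ Lars: 11:10–11:55, 12:20–12:45, 13:45–14:20.
Liang ∩ Lars ∩ Maya: 11:10–11:25.
Liang ∩ Lars ∩ Maya ∩ Yolanda: (none).
No common window.

0 minutes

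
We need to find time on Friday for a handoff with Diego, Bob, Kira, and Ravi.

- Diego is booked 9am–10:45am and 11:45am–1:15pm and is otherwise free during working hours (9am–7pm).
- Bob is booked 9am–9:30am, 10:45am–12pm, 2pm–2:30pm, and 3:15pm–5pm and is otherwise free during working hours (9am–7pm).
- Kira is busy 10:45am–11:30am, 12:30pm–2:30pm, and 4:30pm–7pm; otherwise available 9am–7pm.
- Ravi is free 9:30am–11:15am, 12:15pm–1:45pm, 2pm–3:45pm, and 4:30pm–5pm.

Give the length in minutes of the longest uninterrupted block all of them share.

45 minutes

Diego free within 09:00–19:00: 10:45–11:45, 13:15–19:00.
Bob free within 09:00–19:00: 09:30–10:45, 12:00–14:00, 14:30–15:15, 17:00–19:00.
Kira free within 09:00–19:00: 09:00–10:45, 11:30–12:30, 14:30–16:30.
Diego ∩ Bob: 13:15–14:00, 14:30–15:15, 17:00–19:00.
Diego ∩ Bob ∩ Kira: 14:30–15:15.
Diego ∩ Bob ∩ Kira ∩ Ravi: 14:30–15:15.
Single common window of 45 minutes.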